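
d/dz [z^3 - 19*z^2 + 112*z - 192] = 3*z^2 - 38*z + 112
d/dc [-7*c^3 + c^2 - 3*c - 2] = -21*c^2 + 2*c - 3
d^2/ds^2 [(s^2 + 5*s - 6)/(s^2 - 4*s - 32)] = 6*(3*s^3 + 26*s^2 + 184*s + 32)/(s^6 - 12*s^5 - 48*s^4 + 704*s^3 + 1536*s^2 - 12288*s - 32768)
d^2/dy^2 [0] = 0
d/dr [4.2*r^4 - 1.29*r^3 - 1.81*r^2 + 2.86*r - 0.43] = 16.8*r^3 - 3.87*r^2 - 3.62*r + 2.86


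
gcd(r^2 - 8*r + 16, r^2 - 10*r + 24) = r - 4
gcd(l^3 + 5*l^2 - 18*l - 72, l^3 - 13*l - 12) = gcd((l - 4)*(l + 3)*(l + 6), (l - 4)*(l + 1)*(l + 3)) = l^2 - l - 12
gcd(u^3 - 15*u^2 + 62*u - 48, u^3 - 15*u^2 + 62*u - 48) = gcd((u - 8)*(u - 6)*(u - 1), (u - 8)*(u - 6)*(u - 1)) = u^3 - 15*u^2 + 62*u - 48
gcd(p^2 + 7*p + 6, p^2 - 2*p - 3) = p + 1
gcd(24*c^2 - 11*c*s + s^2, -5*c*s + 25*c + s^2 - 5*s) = 1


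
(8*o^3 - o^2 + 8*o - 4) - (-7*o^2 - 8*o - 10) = 8*o^3 + 6*o^2 + 16*o + 6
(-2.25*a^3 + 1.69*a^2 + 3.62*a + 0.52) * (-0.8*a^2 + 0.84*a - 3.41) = 1.8*a^5 - 3.242*a^4 + 6.1961*a^3 - 3.1381*a^2 - 11.9074*a - 1.7732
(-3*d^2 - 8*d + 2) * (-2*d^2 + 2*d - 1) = 6*d^4 + 10*d^3 - 17*d^2 + 12*d - 2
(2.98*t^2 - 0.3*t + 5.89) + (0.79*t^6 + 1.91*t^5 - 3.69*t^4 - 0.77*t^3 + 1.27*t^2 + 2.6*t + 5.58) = 0.79*t^6 + 1.91*t^5 - 3.69*t^4 - 0.77*t^3 + 4.25*t^2 + 2.3*t + 11.47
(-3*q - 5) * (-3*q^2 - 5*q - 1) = 9*q^3 + 30*q^2 + 28*q + 5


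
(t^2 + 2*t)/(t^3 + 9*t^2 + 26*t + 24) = t/(t^2 + 7*t + 12)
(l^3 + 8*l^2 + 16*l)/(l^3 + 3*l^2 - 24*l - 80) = l/(l - 5)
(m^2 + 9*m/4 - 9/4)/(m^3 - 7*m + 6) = (m - 3/4)/(m^2 - 3*m + 2)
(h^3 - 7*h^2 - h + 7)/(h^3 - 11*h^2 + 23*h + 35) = (h - 1)/(h - 5)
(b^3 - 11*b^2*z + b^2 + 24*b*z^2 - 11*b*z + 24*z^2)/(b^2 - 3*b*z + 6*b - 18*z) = (b^2 - 8*b*z + b - 8*z)/(b + 6)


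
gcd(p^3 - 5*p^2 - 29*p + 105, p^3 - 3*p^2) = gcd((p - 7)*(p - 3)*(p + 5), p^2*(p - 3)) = p - 3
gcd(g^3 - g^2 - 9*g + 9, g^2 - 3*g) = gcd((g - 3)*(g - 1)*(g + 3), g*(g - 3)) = g - 3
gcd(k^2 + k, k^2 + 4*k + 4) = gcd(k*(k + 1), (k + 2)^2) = 1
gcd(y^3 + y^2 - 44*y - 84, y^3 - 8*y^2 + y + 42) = y^2 - 5*y - 14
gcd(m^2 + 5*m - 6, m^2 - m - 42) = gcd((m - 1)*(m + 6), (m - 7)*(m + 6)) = m + 6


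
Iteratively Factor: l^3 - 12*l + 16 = (l + 4)*(l^2 - 4*l + 4) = (l - 2)*(l + 4)*(l - 2)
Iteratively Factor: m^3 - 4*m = (m - 2)*(m^2 + 2*m) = m*(m - 2)*(m + 2)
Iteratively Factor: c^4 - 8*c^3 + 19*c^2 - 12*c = (c - 3)*(c^3 - 5*c^2 + 4*c) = (c - 3)*(c - 1)*(c^2 - 4*c) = (c - 4)*(c - 3)*(c - 1)*(c)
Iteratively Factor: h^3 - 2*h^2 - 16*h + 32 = (h + 4)*(h^2 - 6*h + 8) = (h - 4)*(h + 4)*(h - 2)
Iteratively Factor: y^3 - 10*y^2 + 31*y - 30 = (y - 5)*(y^2 - 5*y + 6) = (y - 5)*(y - 3)*(y - 2)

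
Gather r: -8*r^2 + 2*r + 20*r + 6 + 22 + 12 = -8*r^2 + 22*r + 40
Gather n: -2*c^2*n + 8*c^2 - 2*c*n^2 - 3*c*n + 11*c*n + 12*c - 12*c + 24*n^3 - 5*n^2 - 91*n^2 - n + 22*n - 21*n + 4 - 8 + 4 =8*c^2 + 24*n^3 + n^2*(-2*c - 96) + n*(-2*c^2 + 8*c)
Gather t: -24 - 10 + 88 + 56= 110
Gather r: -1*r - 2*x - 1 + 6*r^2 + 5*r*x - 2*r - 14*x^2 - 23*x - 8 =6*r^2 + r*(5*x - 3) - 14*x^2 - 25*x - 9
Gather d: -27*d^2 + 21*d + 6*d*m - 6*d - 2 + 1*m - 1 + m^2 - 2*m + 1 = -27*d^2 + d*(6*m + 15) + m^2 - m - 2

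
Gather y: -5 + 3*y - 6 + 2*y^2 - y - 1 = 2*y^2 + 2*y - 12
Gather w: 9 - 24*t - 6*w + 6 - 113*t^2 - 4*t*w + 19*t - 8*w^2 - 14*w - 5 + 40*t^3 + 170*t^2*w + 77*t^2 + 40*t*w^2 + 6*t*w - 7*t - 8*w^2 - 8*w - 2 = 40*t^3 - 36*t^2 - 12*t + w^2*(40*t - 16) + w*(170*t^2 + 2*t - 28) + 8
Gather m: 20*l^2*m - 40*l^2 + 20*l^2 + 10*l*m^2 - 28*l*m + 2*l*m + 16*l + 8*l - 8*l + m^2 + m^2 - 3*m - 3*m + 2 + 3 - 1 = -20*l^2 + 16*l + m^2*(10*l + 2) + m*(20*l^2 - 26*l - 6) + 4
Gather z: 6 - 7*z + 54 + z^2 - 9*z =z^2 - 16*z + 60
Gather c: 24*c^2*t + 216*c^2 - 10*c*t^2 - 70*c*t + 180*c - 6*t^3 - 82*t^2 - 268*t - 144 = c^2*(24*t + 216) + c*(-10*t^2 - 70*t + 180) - 6*t^3 - 82*t^2 - 268*t - 144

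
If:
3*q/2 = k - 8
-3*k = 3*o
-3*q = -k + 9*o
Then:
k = -2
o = 2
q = -20/3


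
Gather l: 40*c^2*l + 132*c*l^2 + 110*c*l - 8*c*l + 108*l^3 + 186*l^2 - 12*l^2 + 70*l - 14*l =108*l^3 + l^2*(132*c + 174) + l*(40*c^2 + 102*c + 56)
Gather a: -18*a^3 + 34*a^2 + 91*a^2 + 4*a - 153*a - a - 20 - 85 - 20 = -18*a^3 + 125*a^2 - 150*a - 125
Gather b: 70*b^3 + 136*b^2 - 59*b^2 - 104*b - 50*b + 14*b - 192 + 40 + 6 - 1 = 70*b^3 + 77*b^2 - 140*b - 147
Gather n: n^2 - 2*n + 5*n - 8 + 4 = n^2 + 3*n - 4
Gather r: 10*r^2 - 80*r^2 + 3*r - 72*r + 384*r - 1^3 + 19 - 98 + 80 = -70*r^2 + 315*r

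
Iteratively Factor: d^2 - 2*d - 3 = (d - 3)*(d + 1)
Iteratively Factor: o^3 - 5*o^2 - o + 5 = (o + 1)*(o^2 - 6*o + 5) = (o - 5)*(o + 1)*(o - 1)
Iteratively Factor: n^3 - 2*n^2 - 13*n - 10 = (n + 2)*(n^2 - 4*n - 5) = (n - 5)*(n + 2)*(n + 1)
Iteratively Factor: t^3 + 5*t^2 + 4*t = (t + 1)*(t^2 + 4*t) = t*(t + 1)*(t + 4)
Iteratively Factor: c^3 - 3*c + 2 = (c - 1)*(c^2 + c - 2) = (c - 1)^2*(c + 2)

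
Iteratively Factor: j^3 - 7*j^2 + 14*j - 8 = (j - 1)*(j^2 - 6*j + 8) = (j - 2)*(j - 1)*(j - 4)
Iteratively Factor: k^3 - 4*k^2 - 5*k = (k + 1)*(k^2 - 5*k) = (k - 5)*(k + 1)*(k)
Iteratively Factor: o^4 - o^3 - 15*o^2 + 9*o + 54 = (o - 3)*(o^3 + 2*o^2 - 9*o - 18) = (o - 3)*(o + 2)*(o^2 - 9) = (o - 3)^2*(o + 2)*(o + 3)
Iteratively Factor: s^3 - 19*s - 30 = (s + 2)*(s^2 - 2*s - 15) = (s - 5)*(s + 2)*(s + 3)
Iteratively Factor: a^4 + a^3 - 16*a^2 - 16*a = (a + 1)*(a^3 - 16*a) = a*(a + 1)*(a^2 - 16) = a*(a + 1)*(a + 4)*(a - 4)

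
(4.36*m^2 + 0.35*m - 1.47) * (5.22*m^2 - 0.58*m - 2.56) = 22.7592*m^4 - 0.7018*m^3 - 19.038*m^2 - 0.0434*m + 3.7632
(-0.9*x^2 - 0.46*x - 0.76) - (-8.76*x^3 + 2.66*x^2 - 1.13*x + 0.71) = 8.76*x^3 - 3.56*x^2 + 0.67*x - 1.47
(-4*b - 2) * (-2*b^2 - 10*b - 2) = 8*b^3 + 44*b^2 + 28*b + 4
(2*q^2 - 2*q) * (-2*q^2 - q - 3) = -4*q^4 + 2*q^3 - 4*q^2 + 6*q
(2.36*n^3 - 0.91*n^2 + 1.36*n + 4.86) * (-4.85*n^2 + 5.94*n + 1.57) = -11.446*n^5 + 18.4319*n^4 - 8.2962*n^3 - 16.9213*n^2 + 31.0036*n + 7.6302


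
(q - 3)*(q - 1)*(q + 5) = q^3 + q^2 - 17*q + 15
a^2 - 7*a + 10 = (a - 5)*(a - 2)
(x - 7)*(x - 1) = x^2 - 8*x + 7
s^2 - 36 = (s - 6)*(s + 6)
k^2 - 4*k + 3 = (k - 3)*(k - 1)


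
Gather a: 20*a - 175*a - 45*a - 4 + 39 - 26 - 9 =-200*a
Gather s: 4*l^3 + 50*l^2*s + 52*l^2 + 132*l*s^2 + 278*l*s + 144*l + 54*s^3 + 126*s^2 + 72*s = 4*l^3 + 52*l^2 + 144*l + 54*s^3 + s^2*(132*l + 126) + s*(50*l^2 + 278*l + 72)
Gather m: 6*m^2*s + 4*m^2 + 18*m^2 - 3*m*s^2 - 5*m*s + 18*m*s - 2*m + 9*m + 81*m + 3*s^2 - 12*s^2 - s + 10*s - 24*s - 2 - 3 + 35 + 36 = m^2*(6*s + 22) + m*(-3*s^2 + 13*s + 88) - 9*s^2 - 15*s + 66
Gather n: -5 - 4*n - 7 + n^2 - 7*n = n^2 - 11*n - 12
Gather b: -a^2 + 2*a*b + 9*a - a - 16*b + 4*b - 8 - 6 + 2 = -a^2 + 8*a + b*(2*a - 12) - 12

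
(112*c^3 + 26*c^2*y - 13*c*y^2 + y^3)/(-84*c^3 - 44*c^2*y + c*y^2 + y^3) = (-8*c + y)/(6*c + y)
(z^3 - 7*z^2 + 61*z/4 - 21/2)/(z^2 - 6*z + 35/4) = (2*z^2 - 7*z + 6)/(2*z - 5)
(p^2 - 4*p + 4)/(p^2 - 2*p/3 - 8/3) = 3*(p - 2)/(3*p + 4)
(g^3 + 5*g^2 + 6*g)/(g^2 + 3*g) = g + 2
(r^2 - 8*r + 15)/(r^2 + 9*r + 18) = (r^2 - 8*r + 15)/(r^2 + 9*r + 18)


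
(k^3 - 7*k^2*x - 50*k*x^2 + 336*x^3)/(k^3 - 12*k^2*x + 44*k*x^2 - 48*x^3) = (k^2 - k*x - 56*x^2)/(k^2 - 6*k*x + 8*x^2)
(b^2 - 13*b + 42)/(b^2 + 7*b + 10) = (b^2 - 13*b + 42)/(b^2 + 7*b + 10)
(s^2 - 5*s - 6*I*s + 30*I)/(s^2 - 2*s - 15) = (s - 6*I)/(s + 3)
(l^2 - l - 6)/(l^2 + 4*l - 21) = (l + 2)/(l + 7)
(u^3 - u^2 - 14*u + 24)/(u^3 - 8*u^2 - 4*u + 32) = (u^2 + u - 12)/(u^2 - 6*u - 16)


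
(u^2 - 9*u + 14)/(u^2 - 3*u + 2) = (u - 7)/(u - 1)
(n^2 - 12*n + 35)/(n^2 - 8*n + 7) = (n - 5)/(n - 1)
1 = 1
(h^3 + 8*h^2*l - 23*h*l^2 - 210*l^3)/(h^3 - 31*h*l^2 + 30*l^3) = (h + 7*l)/(h - l)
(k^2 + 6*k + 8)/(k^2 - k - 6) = (k + 4)/(k - 3)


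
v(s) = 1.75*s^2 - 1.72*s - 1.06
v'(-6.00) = -22.72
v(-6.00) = 72.26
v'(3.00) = 8.78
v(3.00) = 9.53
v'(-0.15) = -2.24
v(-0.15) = -0.76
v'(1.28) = 2.76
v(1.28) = -0.39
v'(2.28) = 6.26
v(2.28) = 4.12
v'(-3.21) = -12.96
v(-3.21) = 22.49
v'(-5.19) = -19.88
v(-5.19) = 55.00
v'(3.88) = 11.86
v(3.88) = 18.61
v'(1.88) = 4.86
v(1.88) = 1.89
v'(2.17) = 5.88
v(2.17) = 3.45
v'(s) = 3.5*s - 1.72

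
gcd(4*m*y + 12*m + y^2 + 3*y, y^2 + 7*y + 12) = y + 3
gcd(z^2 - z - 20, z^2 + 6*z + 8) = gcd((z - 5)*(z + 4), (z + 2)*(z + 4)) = z + 4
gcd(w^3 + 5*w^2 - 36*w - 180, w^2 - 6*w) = w - 6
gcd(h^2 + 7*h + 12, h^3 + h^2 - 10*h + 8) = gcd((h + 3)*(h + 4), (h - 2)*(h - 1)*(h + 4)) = h + 4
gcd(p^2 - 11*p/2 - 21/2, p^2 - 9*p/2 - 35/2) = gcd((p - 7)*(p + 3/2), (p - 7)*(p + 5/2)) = p - 7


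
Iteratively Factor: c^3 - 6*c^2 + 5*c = (c - 1)*(c^2 - 5*c) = (c - 5)*(c - 1)*(c)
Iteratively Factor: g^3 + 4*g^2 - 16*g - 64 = (g + 4)*(g^2 - 16) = (g + 4)^2*(g - 4)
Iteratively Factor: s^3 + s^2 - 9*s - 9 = (s + 1)*(s^2 - 9) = (s - 3)*(s + 1)*(s + 3)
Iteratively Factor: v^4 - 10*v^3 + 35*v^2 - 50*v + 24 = (v - 3)*(v^3 - 7*v^2 + 14*v - 8) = (v - 3)*(v - 1)*(v^2 - 6*v + 8) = (v - 4)*(v - 3)*(v - 1)*(v - 2)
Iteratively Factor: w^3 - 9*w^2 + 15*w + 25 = (w - 5)*(w^2 - 4*w - 5) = (w - 5)*(w + 1)*(w - 5)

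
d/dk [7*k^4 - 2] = 28*k^3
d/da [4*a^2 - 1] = 8*a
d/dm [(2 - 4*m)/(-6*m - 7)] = 40/(6*m + 7)^2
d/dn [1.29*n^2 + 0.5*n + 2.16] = 2.58*n + 0.5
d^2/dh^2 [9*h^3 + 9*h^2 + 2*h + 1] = 54*h + 18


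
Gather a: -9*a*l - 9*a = a*(-9*l - 9)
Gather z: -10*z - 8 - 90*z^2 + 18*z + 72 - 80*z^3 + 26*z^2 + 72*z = -80*z^3 - 64*z^2 + 80*z + 64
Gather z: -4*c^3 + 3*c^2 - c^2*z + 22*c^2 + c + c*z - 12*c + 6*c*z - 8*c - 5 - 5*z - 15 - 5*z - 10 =-4*c^3 + 25*c^2 - 19*c + z*(-c^2 + 7*c - 10) - 30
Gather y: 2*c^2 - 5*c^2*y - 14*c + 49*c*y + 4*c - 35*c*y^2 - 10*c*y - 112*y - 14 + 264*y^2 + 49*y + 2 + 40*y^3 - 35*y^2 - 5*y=2*c^2 - 10*c + 40*y^3 + y^2*(229 - 35*c) + y*(-5*c^2 + 39*c - 68) - 12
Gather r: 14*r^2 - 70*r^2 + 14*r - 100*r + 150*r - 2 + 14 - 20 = -56*r^2 + 64*r - 8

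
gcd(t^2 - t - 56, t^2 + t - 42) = t + 7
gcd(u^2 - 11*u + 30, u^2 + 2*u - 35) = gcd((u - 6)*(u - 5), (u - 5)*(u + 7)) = u - 5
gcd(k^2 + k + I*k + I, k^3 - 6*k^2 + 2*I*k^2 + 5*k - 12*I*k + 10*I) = 1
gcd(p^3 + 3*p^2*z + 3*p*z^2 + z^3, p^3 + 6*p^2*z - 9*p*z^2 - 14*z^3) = p + z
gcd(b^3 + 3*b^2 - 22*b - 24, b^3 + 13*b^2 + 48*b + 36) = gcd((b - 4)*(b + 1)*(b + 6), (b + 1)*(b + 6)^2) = b^2 + 7*b + 6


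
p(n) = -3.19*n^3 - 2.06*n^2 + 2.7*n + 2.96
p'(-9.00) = -735.39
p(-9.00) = 2137.31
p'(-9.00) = -735.39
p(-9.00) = 2137.31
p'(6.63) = -445.28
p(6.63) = -999.37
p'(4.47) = -206.93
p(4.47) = -311.05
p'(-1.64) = -16.28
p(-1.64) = 7.06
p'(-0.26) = 3.12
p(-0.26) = 2.17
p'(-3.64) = -109.10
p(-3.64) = 119.69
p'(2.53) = -68.98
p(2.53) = -55.05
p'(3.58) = -134.70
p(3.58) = -160.14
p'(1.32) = -19.41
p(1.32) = -4.40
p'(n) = -9.57*n^2 - 4.12*n + 2.7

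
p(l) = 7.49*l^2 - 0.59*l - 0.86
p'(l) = 14.98*l - 0.59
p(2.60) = 48.24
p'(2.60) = 38.36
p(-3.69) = 103.30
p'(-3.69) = -55.87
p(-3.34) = 84.67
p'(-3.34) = -50.62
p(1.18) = 8.87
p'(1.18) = 17.09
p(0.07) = -0.86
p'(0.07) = 0.46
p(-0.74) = 3.68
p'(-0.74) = -11.68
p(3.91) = 111.34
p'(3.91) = 57.98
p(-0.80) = 4.41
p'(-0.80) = -12.57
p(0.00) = -0.86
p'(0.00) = -0.59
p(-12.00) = 1084.78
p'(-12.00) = -180.35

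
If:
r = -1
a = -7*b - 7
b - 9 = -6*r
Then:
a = -112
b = 15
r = -1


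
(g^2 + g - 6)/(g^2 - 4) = (g + 3)/(g + 2)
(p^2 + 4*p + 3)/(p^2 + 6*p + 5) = (p + 3)/(p + 5)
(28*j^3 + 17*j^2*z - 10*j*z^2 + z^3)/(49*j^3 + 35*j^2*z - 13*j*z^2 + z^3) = (-4*j + z)/(-7*j + z)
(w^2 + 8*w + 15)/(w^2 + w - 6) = (w + 5)/(w - 2)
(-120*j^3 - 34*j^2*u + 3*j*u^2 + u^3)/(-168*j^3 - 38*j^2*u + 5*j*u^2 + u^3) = (5*j + u)/(7*j + u)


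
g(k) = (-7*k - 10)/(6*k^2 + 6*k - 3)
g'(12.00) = 0.01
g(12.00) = -0.10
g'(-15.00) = 0.00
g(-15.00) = 0.08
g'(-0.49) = 1.59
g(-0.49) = 1.46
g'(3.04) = 0.17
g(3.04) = -0.44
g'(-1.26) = -3.29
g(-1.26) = 1.14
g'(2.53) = 0.26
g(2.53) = -0.55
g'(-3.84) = 0.06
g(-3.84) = 0.27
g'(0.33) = 931.38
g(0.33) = 33.58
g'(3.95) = 0.09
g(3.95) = -0.33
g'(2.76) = 0.21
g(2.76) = -0.49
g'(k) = (-12*k - 6)*(-7*k - 10)/(6*k^2 + 6*k - 3)^2 - 7/(6*k^2 + 6*k - 3) = (14*k^2 + 40*k + 27)/(3*(4*k^4 + 8*k^3 - 4*k + 1))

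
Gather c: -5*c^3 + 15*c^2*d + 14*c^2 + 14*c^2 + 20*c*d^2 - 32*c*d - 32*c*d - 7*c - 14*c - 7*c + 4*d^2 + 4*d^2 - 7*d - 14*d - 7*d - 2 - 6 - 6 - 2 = -5*c^3 + c^2*(15*d + 28) + c*(20*d^2 - 64*d - 28) + 8*d^2 - 28*d - 16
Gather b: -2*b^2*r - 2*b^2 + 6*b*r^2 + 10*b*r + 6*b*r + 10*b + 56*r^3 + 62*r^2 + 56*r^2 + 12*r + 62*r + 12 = b^2*(-2*r - 2) + b*(6*r^2 + 16*r + 10) + 56*r^3 + 118*r^2 + 74*r + 12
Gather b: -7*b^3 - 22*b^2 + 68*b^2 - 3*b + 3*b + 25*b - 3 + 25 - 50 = -7*b^3 + 46*b^2 + 25*b - 28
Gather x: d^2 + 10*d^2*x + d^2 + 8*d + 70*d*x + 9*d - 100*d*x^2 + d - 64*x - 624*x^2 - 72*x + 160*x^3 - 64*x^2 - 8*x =2*d^2 + 18*d + 160*x^3 + x^2*(-100*d - 688) + x*(10*d^2 + 70*d - 144)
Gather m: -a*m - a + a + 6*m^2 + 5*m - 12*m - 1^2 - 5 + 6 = 6*m^2 + m*(-a - 7)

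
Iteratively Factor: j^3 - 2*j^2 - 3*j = (j - 3)*(j^2 + j) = j*(j - 3)*(j + 1)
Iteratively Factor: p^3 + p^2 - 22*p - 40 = (p - 5)*(p^2 + 6*p + 8) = (p - 5)*(p + 4)*(p + 2)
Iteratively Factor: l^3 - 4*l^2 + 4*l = (l - 2)*(l^2 - 2*l) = (l - 2)^2*(l)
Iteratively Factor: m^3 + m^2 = (m)*(m^2 + m) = m*(m + 1)*(m)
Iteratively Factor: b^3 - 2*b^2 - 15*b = (b)*(b^2 - 2*b - 15) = b*(b - 5)*(b + 3)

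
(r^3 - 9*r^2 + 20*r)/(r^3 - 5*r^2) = (r - 4)/r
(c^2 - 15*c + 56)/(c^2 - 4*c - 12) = (-c^2 + 15*c - 56)/(-c^2 + 4*c + 12)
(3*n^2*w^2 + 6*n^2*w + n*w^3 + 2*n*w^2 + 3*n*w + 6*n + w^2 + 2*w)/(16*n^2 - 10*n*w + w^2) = (3*n^2*w^2 + 6*n^2*w + n*w^3 + 2*n*w^2 + 3*n*w + 6*n + w^2 + 2*w)/(16*n^2 - 10*n*w + w^2)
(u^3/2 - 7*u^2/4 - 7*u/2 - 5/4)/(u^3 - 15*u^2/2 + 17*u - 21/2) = (2*u^3 - 7*u^2 - 14*u - 5)/(2*(2*u^3 - 15*u^2 + 34*u - 21))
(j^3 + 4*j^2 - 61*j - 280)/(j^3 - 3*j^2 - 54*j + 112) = (j + 5)/(j - 2)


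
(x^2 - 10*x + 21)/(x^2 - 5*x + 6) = (x - 7)/(x - 2)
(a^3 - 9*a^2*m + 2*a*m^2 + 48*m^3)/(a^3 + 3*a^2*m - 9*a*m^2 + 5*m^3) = (a^3 - 9*a^2*m + 2*a*m^2 + 48*m^3)/(a^3 + 3*a^2*m - 9*a*m^2 + 5*m^3)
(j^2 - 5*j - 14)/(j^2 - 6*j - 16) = (j - 7)/(j - 8)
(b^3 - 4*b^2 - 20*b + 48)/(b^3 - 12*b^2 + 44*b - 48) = (b + 4)/(b - 4)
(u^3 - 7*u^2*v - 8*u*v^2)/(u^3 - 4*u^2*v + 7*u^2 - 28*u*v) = (u^2 - 7*u*v - 8*v^2)/(u^2 - 4*u*v + 7*u - 28*v)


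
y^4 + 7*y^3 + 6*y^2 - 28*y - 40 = (y - 2)*(y + 2)^2*(y + 5)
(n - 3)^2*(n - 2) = n^3 - 8*n^2 + 21*n - 18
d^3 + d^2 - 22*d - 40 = (d - 5)*(d + 2)*(d + 4)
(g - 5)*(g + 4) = g^2 - g - 20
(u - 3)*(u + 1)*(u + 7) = u^3 + 5*u^2 - 17*u - 21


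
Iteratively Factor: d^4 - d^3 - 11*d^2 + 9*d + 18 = (d + 1)*(d^3 - 2*d^2 - 9*d + 18) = (d - 2)*(d + 1)*(d^2 - 9) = (d - 2)*(d + 1)*(d + 3)*(d - 3)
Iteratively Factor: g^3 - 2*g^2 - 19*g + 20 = (g - 1)*(g^2 - g - 20) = (g - 1)*(g + 4)*(g - 5)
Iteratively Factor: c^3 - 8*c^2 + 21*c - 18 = (c - 3)*(c^2 - 5*c + 6) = (c - 3)*(c - 2)*(c - 3)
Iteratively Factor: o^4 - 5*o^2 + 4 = (o - 2)*(o^3 + 2*o^2 - o - 2) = (o - 2)*(o - 1)*(o^2 + 3*o + 2) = (o - 2)*(o - 1)*(o + 2)*(o + 1)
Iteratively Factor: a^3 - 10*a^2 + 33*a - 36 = (a - 3)*(a^2 - 7*a + 12) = (a - 4)*(a - 3)*(a - 3)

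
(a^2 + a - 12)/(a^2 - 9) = (a + 4)/(a + 3)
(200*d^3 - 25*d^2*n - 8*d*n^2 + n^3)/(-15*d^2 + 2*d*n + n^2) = (-40*d^2 + 13*d*n - n^2)/(3*d - n)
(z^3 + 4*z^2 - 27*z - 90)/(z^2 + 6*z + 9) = (z^2 + z - 30)/(z + 3)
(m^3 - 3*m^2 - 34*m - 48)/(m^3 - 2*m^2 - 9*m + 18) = (m^2 - 6*m - 16)/(m^2 - 5*m + 6)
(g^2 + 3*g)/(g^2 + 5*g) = (g + 3)/(g + 5)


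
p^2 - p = p*(p - 1)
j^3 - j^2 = j^2*(j - 1)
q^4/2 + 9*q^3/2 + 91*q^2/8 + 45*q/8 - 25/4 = (q/2 + 1)*(q - 1/2)*(q + 5/2)*(q + 5)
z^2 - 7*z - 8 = (z - 8)*(z + 1)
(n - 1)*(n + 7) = n^2 + 6*n - 7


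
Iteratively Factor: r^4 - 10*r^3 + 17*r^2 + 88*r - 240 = (r - 4)*(r^3 - 6*r^2 - 7*r + 60) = (r - 5)*(r - 4)*(r^2 - r - 12) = (r - 5)*(r - 4)^2*(r + 3)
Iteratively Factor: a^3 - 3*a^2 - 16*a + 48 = (a + 4)*(a^2 - 7*a + 12) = (a - 4)*(a + 4)*(a - 3)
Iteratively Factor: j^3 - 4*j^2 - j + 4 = (j + 1)*(j^2 - 5*j + 4) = (j - 4)*(j + 1)*(j - 1)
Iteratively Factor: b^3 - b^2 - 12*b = (b)*(b^2 - b - 12) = b*(b + 3)*(b - 4)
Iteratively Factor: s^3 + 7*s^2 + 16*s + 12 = (s + 2)*(s^2 + 5*s + 6) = (s + 2)^2*(s + 3)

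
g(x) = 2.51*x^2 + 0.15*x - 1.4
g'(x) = 5.02*x + 0.15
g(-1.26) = 2.40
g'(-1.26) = -6.18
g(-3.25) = 24.62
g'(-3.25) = -16.16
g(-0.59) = -0.61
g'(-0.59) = -2.81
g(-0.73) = -0.17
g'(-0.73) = -3.51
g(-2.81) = 18.00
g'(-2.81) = -13.96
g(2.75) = 17.99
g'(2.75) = 13.96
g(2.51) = 14.79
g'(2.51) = 12.75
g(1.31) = 3.10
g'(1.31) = 6.73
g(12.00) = 361.84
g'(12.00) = 60.39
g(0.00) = -1.40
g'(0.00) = 0.15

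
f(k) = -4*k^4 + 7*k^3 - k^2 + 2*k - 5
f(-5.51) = -4904.31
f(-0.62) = -8.88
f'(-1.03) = 43.82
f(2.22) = -26.06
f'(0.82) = 5.66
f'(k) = -16*k^3 + 21*k^2 - 2*k + 2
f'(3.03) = -256.35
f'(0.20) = 2.31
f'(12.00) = -24646.00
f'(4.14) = -781.68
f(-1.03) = -20.27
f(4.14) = -692.22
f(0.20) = -4.59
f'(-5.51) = 3327.13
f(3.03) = -150.55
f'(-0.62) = 15.13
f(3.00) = -143.00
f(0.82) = -1.98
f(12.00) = -70973.00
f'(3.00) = -247.00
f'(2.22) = -74.00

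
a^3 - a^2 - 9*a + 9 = (a - 3)*(a - 1)*(a + 3)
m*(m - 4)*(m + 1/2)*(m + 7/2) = m^4 - 57*m^2/4 - 7*m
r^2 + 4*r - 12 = (r - 2)*(r + 6)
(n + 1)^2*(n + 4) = n^3 + 6*n^2 + 9*n + 4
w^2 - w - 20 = (w - 5)*(w + 4)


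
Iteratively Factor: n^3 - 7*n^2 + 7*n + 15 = (n + 1)*(n^2 - 8*n + 15) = (n - 3)*(n + 1)*(n - 5)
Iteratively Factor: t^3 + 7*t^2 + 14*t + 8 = (t + 2)*(t^2 + 5*t + 4) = (t + 2)*(t + 4)*(t + 1)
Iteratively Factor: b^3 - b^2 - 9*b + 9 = (b - 1)*(b^2 - 9) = (b - 1)*(b + 3)*(b - 3)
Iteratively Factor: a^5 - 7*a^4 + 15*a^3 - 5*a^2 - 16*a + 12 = (a + 1)*(a^4 - 8*a^3 + 23*a^2 - 28*a + 12) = (a - 3)*(a + 1)*(a^3 - 5*a^2 + 8*a - 4) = (a - 3)*(a - 1)*(a + 1)*(a^2 - 4*a + 4) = (a - 3)*(a - 2)*(a - 1)*(a + 1)*(a - 2)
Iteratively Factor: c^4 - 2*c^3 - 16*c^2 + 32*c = (c - 4)*(c^3 + 2*c^2 - 8*c) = (c - 4)*(c + 4)*(c^2 - 2*c) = c*(c - 4)*(c + 4)*(c - 2)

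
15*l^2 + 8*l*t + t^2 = (3*l + t)*(5*l + t)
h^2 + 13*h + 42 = (h + 6)*(h + 7)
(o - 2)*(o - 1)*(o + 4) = o^3 + o^2 - 10*o + 8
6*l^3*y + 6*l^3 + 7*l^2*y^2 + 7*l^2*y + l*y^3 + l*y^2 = (l + y)*(6*l + y)*(l*y + l)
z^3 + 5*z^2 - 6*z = z*(z - 1)*(z + 6)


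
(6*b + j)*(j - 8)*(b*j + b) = 6*b^2*j^2 - 42*b^2*j - 48*b^2 + b*j^3 - 7*b*j^2 - 8*b*j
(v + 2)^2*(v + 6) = v^3 + 10*v^2 + 28*v + 24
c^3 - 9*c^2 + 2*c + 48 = (c - 8)*(c - 3)*(c + 2)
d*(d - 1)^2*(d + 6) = d^4 + 4*d^3 - 11*d^2 + 6*d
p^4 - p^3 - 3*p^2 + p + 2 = (p - 2)*(p - 1)*(p + 1)^2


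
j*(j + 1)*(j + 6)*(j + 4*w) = j^4 + 4*j^3*w + 7*j^3 + 28*j^2*w + 6*j^2 + 24*j*w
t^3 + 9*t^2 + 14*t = t*(t + 2)*(t + 7)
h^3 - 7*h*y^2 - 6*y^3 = (h - 3*y)*(h + y)*(h + 2*y)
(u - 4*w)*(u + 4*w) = u^2 - 16*w^2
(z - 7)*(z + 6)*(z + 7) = z^3 + 6*z^2 - 49*z - 294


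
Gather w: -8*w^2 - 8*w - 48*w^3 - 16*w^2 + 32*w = -48*w^3 - 24*w^2 + 24*w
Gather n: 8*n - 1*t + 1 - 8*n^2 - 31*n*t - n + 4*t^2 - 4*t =-8*n^2 + n*(7 - 31*t) + 4*t^2 - 5*t + 1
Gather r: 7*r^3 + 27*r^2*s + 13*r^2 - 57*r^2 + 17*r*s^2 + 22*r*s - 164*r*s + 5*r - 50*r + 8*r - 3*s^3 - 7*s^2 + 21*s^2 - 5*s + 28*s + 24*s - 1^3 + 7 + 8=7*r^3 + r^2*(27*s - 44) + r*(17*s^2 - 142*s - 37) - 3*s^3 + 14*s^2 + 47*s + 14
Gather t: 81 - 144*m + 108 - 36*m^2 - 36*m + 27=-36*m^2 - 180*m + 216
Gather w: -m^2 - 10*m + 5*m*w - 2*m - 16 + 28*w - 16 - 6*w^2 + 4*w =-m^2 - 12*m - 6*w^2 + w*(5*m + 32) - 32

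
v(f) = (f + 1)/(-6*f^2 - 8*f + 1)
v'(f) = (f + 1)*(12*f + 8)/(-6*f^2 - 8*f + 1)^2 + 1/(-6*f^2 - 8*f + 1)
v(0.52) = -0.32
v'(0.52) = 0.74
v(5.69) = -0.03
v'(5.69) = 0.00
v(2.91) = -0.05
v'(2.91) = 0.02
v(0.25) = -0.91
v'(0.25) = 6.55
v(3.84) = -0.04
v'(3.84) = 0.01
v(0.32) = -0.61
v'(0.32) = 2.85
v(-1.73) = 0.23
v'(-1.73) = 0.64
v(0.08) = 3.36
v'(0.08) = 96.67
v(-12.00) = 0.01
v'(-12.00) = 0.00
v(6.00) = -0.03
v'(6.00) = 0.00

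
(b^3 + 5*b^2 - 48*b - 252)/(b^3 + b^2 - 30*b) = (b^2 - b - 42)/(b*(b - 5))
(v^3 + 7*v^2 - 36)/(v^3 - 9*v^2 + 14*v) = (v^2 + 9*v + 18)/(v*(v - 7))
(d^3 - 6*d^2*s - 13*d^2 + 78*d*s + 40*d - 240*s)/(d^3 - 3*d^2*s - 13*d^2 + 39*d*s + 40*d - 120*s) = (-d + 6*s)/(-d + 3*s)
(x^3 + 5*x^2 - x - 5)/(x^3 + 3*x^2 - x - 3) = (x + 5)/(x + 3)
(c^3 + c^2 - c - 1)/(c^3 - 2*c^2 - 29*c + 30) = (c^2 + 2*c + 1)/(c^2 - c - 30)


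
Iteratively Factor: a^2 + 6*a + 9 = (a + 3)*(a + 3)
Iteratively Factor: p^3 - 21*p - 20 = (p - 5)*(p^2 + 5*p + 4) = (p - 5)*(p + 1)*(p + 4)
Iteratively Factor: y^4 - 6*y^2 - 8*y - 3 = (y + 1)*(y^3 - y^2 - 5*y - 3) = (y - 3)*(y + 1)*(y^2 + 2*y + 1) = (y - 3)*(y + 1)^2*(y + 1)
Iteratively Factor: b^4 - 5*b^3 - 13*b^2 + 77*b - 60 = (b - 1)*(b^3 - 4*b^2 - 17*b + 60) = (b - 5)*(b - 1)*(b^2 + b - 12) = (b - 5)*(b - 3)*(b - 1)*(b + 4)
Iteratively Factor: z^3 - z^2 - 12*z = (z - 4)*(z^2 + 3*z) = z*(z - 4)*(z + 3)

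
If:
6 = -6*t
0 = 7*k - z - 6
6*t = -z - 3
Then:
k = 9/7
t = -1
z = 3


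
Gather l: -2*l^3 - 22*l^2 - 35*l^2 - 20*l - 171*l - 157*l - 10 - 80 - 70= -2*l^3 - 57*l^2 - 348*l - 160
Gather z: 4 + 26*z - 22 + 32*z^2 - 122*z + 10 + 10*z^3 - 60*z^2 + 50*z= 10*z^3 - 28*z^2 - 46*z - 8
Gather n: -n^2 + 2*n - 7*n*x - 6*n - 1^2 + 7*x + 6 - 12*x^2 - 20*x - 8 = -n^2 + n*(-7*x - 4) - 12*x^2 - 13*x - 3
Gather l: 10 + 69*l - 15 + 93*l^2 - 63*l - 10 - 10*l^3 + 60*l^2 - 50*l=-10*l^3 + 153*l^2 - 44*l - 15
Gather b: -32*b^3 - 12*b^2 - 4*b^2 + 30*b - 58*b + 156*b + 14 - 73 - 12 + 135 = -32*b^3 - 16*b^2 + 128*b + 64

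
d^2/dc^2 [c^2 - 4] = 2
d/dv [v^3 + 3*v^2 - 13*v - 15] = 3*v^2 + 6*v - 13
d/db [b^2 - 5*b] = 2*b - 5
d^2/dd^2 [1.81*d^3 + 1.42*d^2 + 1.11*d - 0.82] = 10.86*d + 2.84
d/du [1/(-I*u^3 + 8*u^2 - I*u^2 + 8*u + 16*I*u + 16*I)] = (3*I*u^2 - 16*u + 2*I*u - 8 - 16*I)/(-I*u^3 + 8*u^2 - I*u^2 + 8*u + 16*I*u + 16*I)^2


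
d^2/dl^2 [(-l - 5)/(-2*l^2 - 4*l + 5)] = 4*(8*(l + 1)^2*(l + 5) - (3*l + 7)*(2*l^2 + 4*l - 5))/(2*l^2 + 4*l - 5)^3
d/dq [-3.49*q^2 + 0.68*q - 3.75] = 0.68 - 6.98*q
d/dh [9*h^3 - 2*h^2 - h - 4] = 27*h^2 - 4*h - 1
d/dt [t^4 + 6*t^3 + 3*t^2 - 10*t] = 4*t^3 + 18*t^2 + 6*t - 10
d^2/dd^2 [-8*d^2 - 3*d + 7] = -16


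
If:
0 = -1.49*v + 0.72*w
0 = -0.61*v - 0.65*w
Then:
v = 0.00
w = 0.00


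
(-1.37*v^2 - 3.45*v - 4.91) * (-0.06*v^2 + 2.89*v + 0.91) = 0.0822*v^4 - 3.7523*v^3 - 10.9226*v^2 - 17.3294*v - 4.4681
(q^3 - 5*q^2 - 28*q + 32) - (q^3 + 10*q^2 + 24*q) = -15*q^2 - 52*q + 32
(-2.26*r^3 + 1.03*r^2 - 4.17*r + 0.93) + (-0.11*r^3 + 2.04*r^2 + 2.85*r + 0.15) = -2.37*r^3 + 3.07*r^2 - 1.32*r + 1.08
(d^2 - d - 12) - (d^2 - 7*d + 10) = 6*d - 22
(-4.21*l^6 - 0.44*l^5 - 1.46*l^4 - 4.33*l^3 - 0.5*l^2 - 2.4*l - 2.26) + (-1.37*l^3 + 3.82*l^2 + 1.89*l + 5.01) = -4.21*l^6 - 0.44*l^5 - 1.46*l^4 - 5.7*l^3 + 3.32*l^2 - 0.51*l + 2.75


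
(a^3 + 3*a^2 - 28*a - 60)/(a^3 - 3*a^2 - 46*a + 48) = (a^2 - 3*a - 10)/(a^2 - 9*a + 8)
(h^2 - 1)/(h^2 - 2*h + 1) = (h + 1)/(h - 1)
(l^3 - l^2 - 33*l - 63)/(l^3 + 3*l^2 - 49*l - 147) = (l + 3)/(l + 7)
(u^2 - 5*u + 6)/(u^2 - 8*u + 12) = (u - 3)/(u - 6)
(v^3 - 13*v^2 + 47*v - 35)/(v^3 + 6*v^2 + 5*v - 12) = (v^2 - 12*v + 35)/(v^2 + 7*v + 12)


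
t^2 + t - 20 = (t - 4)*(t + 5)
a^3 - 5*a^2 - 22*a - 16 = (a - 8)*(a + 1)*(a + 2)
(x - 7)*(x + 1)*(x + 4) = x^3 - 2*x^2 - 31*x - 28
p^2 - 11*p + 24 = (p - 8)*(p - 3)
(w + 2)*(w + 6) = w^2 + 8*w + 12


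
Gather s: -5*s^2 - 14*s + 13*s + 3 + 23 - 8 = -5*s^2 - s + 18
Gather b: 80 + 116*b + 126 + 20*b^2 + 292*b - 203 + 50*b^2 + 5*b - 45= 70*b^2 + 413*b - 42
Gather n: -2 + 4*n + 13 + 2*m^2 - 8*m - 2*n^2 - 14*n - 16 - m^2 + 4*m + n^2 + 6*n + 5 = m^2 - 4*m - n^2 - 4*n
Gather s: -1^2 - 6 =-7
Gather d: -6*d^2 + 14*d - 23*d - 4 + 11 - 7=-6*d^2 - 9*d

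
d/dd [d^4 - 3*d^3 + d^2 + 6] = d*(4*d^2 - 9*d + 2)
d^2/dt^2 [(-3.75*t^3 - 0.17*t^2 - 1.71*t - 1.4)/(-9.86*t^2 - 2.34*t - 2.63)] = (-4.54747350886464e-13*t^5 - 4.54747350886464e-13*t^4 + 171.224916*t^3 + 928.663704*t^2 + 83.378142*t - 75.972978)/(958.585256*t^6 + 682.481592*t^5 + 929.030892*t^4 + 376.895376*t^3 + 247.804386*t^2 + 48.556638*t + 18.191447)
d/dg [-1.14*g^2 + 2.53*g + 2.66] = 2.53 - 2.28*g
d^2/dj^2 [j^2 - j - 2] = 2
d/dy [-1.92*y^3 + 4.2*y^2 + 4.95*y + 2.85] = -5.76*y^2 + 8.4*y + 4.95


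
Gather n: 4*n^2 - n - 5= 4*n^2 - n - 5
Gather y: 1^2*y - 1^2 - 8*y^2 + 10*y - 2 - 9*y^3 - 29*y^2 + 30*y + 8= -9*y^3 - 37*y^2 + 41*y + 5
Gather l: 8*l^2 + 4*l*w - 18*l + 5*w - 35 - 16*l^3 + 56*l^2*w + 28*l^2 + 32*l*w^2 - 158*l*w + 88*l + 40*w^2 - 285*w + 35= -16*l^3 + l^2*(56*w + 36) + l*(32*w^2 - 154*w + 70) + 40*w^2 - 280*w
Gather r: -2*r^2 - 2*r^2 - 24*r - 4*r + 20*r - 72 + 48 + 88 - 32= -4*r^2 - 8*r + 32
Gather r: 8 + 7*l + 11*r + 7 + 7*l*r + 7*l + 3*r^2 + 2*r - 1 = 14*l + 3*r^2 + r*(7*l + 13) + 14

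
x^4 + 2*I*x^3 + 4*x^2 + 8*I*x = x*(x - 2*I)*(x + 2*I)^2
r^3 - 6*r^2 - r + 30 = (r - 5)*(r - 3)*(r + 2)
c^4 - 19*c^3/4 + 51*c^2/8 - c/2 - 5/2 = (c - 2)^2*(c - 5/4)*(c + 1/2)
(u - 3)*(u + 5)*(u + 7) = u^3 + 9*u^2 - u - 105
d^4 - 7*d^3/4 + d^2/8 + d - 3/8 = (d - 1)^2*(d - 1/2)*(d + 3/4)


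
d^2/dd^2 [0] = 0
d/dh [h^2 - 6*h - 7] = 2*h - 6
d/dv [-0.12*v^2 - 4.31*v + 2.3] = -0.24*v - 4.31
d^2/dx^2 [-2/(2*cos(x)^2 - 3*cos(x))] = 2*(4*(1 - cos(2*x))^2 + 45*cos(x)/2 + 17*cos(2*x)/2 - 9*cos(3*x)/2 - 51/2)/((2*cos(x) - 3)^3*cos(x)^3)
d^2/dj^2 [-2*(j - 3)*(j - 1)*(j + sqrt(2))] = -12*j - 4*sqrt(2) + 16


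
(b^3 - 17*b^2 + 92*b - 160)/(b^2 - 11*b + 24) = (b^2 - 9*b + 20)/(b - 3)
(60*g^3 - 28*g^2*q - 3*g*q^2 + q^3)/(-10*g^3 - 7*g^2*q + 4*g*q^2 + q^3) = (-6*g + q)/(g + q)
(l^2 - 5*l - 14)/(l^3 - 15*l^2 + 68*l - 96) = (l^2 - 5*l - 14)/(l^3 - 15*l^2 + 68*l - 96)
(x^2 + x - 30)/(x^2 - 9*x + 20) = (x + 6)/(x - 4)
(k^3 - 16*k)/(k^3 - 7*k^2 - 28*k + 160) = k*(k + 4)/(k^2 - 3*k - 40)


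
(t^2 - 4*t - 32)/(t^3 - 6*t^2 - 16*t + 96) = (t - 8)/(t^2 - 10*t + 24)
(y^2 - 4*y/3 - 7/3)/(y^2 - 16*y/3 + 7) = (y + 1)/(y - 3)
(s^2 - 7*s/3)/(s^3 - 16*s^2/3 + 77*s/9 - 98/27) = 9*s/(9*s^2 - 27*s + 14)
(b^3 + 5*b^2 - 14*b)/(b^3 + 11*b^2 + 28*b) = (b - 2)/(b + 4)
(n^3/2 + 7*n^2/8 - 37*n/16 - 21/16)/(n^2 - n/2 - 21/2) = (8*n^2 - 10*n - 7)/(8*(2*n - 7))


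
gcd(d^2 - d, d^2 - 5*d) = d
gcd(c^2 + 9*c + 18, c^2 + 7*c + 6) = c + 6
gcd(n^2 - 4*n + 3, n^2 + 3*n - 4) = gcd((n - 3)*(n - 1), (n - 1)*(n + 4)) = n - 1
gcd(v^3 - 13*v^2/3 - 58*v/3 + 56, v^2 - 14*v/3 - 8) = v - 6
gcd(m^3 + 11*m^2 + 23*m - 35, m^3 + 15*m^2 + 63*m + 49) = m + 7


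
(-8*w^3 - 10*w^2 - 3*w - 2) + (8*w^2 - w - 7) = -8*w^3 - 2*w^2 - 4*w - 9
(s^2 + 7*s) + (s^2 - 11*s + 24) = 2*s^2 - 4*s + 24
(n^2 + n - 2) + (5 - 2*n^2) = -n^2 + n + 3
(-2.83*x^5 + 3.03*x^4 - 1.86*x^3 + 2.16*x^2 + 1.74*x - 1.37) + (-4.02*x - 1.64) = -2.83*x^5 + 3.03*x^4 - 1.86*x^3 + 2.16*x^2 - 2.28*x - 3.01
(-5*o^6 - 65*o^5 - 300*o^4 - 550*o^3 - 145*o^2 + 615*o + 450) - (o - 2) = -5*o^6 - 65*o^5 - 300*o^4 - 550*o^3 - 145*o^2 + 614*o + 452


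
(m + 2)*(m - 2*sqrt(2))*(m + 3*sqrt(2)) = m^3 + sqrt(2)*m^2 + 2*m^2 - 12*m + 2*sqrt(2)*m - 24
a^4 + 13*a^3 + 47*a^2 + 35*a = a*(a + 1)*(a + 5)*(a + 7)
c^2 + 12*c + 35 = (c + 5)*(c + 7)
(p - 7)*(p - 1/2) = p^2 - 15*p/2 + 7/2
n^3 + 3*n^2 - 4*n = n*(n - 1)*(n + 4)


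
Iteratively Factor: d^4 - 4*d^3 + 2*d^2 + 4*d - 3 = (d - 1)*(d^3 - 3*d^2 - d + 3) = (d - 3)*(d - 1)*(d^2 - 1) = (d - 3)*(d - 1)*(d + 1)*(d - 1)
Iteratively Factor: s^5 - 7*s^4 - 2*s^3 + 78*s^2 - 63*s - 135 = (s + 1)*(s^4 - 8*s^3 + 6*s^2 + 72*s - 135) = (s - 5)*(s + 1)*(s^3 - 3*s^2 - 9*s + 27) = (s - 5)*(s + 1)*(s + 3)*(s^2 - 6*s + 9) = (s - 5)*(s - 3)*(s + 1)*(s + 3)*(s - 3)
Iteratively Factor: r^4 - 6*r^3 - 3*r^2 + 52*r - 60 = (r - 2)*(r^3 - 4*r^2 - 11*r + 30) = (r - 2)*(r + 3)*(r^2 - 7*r + 10) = (r - 2)^2*(r + 3)*(r - 5)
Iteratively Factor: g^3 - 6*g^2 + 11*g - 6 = (g - 3)*(g^2 - 3*g + 2) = (g - 3)*(g - 1)*(g - 2)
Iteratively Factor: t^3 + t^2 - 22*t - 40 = (t + 2)*(t^2 - t - 20) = (t - 5)*(t + 2)*(t + 4)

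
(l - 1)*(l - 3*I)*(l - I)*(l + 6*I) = l^4 - l^3 + 2*I*l^3 + 21*l^2 - 2*I*l^2 - 21*l - 18*I*l + 18*I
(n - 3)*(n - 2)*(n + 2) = n^3 - 3*n^2 - 4*n + 12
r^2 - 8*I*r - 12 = (r - 6*I)*(r - 2*I)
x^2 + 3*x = x*(x + 3)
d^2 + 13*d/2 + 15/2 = (d + 3/2)*(d + 5)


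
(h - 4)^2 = h^2 - 8*h + 16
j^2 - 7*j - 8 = (j - 8)*(j + 1)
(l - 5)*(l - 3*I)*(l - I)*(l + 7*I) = l^4 - 5*l^3 + 3*I*l^3 + 25*l^2 - 15*I*l^2 - 125*l - 21*I*l + 105*I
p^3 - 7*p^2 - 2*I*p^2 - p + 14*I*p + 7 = (p - 7)*(p - I)^2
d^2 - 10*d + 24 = (d - 6)*(d - 4)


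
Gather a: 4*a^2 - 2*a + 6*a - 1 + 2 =4*a^2 + 4*a + 1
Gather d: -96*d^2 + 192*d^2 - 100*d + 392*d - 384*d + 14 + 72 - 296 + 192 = 96*d^2 - 92*d - 18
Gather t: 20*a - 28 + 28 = 20*a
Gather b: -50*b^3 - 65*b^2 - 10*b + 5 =-50*b^3 - 65*b^2 - 10*b + 5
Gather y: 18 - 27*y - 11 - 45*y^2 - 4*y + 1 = -45*y^2 - 31*y + 8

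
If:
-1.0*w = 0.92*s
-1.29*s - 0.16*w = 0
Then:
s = 0.00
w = 0.00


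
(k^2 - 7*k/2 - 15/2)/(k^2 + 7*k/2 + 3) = (k - 5)/(k + 2)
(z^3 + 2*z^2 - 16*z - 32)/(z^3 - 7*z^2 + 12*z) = (z^2 + 6*z + 8)/(z*(z - 3))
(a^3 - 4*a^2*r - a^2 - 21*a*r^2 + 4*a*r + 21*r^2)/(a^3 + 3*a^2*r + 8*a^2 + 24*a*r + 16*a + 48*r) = (a^2 - 7*a*r - a + 7*r)/(a^2 + 8*a + 16)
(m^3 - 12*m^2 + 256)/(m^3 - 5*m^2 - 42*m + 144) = (m^2 - 4*m - 32)/(m^2 + 3*m - 18)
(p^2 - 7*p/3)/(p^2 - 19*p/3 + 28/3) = p/(p - 4)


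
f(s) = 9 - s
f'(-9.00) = -1.00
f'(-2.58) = -1.00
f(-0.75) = 9.75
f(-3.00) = 12.00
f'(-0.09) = -1.00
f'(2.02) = -1.00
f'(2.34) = -1.00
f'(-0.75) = -1.00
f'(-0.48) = -1.00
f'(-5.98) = -1.00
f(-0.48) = 9.48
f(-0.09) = 9.09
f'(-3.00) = -1.00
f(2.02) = 6.98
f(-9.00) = 18.00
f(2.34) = 6.66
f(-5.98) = 14.98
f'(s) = -1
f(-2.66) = 11.66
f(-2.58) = 11.58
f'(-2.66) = -1.00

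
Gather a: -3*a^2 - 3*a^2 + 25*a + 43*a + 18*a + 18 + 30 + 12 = -6*a^2 + 86*a + 60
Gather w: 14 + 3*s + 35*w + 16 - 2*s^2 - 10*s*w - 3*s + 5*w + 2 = -2*s^2 + w*(40 - 10*s) + 32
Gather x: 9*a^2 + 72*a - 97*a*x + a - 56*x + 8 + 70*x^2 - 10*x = 9*a^2 + 73*a + 70*x^2 + x*(-97*a - 66) + 8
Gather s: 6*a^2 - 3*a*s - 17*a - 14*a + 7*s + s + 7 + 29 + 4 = 6*a^2 - 31*a + s*(8 - 3*a) + 40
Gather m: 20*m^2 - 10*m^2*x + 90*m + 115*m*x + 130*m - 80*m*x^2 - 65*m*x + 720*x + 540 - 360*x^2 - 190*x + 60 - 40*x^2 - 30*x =m^2*(20 - 10*x) + m*(-80*x^2 + 50*x + 220) - 400*x^2 + 500*x + 600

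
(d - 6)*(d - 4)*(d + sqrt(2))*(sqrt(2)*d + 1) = sqrt(2)*d^4 - 10*sqrt(2)*d^3 + 3*d^3 - 30*d^2 + 25*sqrt(2)*d^2 - 10*sqrt(2)*d + 72*d + 24*sqrt(2)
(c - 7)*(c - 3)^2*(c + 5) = c^4 - 8*c^3 - 14*c^2 + 192*c - 315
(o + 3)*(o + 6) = o^2 + 9*o + 18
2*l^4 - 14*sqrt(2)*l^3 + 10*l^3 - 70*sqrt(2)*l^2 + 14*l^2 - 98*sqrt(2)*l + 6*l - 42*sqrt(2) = (l + 3)*(l - 7*sqrt(2))*(sqrt(2)*l + sqrt(2))^2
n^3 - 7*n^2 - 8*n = n*(n - 8)*(n + 1)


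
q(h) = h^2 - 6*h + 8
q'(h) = 2*h - 6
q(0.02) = 7.88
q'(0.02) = -5.96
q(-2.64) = 30.81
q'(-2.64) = -11.28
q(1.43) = 1.46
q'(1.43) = -3.14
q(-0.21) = 9.30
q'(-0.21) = -6.42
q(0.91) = 3.37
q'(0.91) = -4.18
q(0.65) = 4.52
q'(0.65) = -4.70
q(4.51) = 1.28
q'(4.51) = 3.02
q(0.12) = 7.29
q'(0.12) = -5.76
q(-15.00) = 323.00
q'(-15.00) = -36.00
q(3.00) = -1.00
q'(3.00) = 0.00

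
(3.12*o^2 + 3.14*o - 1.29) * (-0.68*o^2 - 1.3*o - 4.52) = -2.1216*o^4 - 6.1912*o^3 - 17.3072*o^2 - 12.5158*o + 5.8308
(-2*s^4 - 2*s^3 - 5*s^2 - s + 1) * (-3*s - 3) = 6*s^5 + 12*s^4 + 21*s^3 + 18*s^2 - 3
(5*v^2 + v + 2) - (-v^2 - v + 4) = 6*v^2 + 2*v - 2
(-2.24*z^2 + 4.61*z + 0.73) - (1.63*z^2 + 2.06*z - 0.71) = -3.87*z^2 + 2.55*z + 1.44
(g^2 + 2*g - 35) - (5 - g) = g^2 + 3*g - 40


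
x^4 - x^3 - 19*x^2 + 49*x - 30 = (x - 3)*(x - 2)*(x - 1)*(x + 5)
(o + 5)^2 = o^2 + 10*o + 25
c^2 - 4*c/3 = c*(c - 4/3)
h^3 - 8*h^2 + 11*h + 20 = (h - 5)*(h - 4)*(h + 1)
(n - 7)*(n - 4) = n^2 - 11*n + 28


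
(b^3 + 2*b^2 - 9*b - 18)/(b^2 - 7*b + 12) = (b^2 + 5*b + 6)/(b - 4)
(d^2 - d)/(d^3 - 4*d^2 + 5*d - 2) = d/(d^2 - 3*d + 2)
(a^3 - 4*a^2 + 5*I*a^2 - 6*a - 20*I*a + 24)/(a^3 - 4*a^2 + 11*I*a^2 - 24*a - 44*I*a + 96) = (a + 2*I)/(a + 8*I)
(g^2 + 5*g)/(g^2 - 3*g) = (g + 5)/(g - 3)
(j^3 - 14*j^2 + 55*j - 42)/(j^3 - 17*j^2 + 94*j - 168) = (j - 1)/(j - 4)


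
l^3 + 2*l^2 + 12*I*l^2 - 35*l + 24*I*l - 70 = (l + 2)*(l + 5*I)*(l + 7*I)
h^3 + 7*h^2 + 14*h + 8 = (h + 1)*(h + 2)*(h + 4)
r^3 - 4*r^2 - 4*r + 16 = (r - 4)*(r - 2)*(r + 2)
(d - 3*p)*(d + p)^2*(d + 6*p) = d^4 + 5*d^3*p - 11*d^2*p^2 - 33*d*p^3 - 18*p^4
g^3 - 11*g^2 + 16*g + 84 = (g - 7)*(g - 6)*(g + 2)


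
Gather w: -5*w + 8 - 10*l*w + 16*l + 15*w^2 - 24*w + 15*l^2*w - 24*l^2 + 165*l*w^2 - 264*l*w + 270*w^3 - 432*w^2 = -24*l^2 + 16*l + 270*w^3 + w^2*(165*l - 417) + w*(15*l^2 - 274*l - 29) + 8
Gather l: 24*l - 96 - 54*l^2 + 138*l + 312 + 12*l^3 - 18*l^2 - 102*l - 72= 12*l^3 - 72*l^2 + 60*l + 144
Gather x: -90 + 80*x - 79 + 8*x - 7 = 88*x - 176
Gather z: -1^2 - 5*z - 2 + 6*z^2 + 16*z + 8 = 6*z^2 + 11*z + 5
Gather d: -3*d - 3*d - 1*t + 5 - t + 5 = -6*d - 2*t + 10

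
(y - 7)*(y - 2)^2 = y^3 - 11*y^2 + 32*y - 28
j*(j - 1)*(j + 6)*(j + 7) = j^4 + 12*j^3 + 29*j^2 - 42*j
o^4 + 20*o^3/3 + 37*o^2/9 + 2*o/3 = o*(o + 1/3)^2*(o + 6)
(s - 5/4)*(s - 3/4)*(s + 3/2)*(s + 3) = s^4 + 5*s^3/2 - 57*s^2/16 - 153*s/32 + 135/32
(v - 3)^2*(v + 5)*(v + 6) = v^4 + 5*v^3 - 27*v^2 - 81*v + 270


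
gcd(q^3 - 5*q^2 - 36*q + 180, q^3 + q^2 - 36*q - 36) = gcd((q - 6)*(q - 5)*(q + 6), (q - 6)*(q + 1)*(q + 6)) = q^2 - 36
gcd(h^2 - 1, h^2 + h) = h + 1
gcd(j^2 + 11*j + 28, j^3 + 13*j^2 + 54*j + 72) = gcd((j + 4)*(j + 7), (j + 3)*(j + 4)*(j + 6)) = j + 4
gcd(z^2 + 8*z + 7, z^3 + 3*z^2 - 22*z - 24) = z + 1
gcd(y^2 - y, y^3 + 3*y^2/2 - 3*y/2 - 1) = y - 1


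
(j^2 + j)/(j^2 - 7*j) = (j + 1)/(j - 7)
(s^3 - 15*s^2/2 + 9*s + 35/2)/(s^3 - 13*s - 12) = (s^2 - 17*s/2 + 35/2)/(s^2 - s - 12)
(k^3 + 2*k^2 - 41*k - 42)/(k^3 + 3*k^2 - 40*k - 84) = (k + 1)/(k + 2)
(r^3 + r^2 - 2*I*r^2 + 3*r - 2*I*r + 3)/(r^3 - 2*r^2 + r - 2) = (r^2 + r*(1 - 3*I) - 3*I)/(r^2 - r*(2 + I) + 2*I)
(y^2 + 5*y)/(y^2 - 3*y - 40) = y/(y - 8)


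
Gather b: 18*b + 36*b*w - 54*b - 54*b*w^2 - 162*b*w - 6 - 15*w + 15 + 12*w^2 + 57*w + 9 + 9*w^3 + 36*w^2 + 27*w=b*(-54*w^2 - 126*w - 36) + 9*w^3 + 48*w^2 + 69*w + 18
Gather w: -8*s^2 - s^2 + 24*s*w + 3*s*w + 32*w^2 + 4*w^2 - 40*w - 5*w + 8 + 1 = -9*s^2 + 36*w^2 + w*(27*s - 45) + 9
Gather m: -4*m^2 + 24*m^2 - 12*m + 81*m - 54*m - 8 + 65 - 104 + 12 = 20*m^2 + 15*m - 35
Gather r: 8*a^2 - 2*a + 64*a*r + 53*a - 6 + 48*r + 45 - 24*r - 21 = 8*a^2 + 51*a + r*(64*a + 24) + 18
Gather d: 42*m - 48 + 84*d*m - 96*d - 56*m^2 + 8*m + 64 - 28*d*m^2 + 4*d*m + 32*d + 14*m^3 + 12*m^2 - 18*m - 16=d*(-28*m^2 + 88*m - 64) + 14*m^3 - 44*m^2 + 32*m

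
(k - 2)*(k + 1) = k^2 - k - 2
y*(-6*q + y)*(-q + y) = 6*q^2*y - 7*q*y^2 + y^3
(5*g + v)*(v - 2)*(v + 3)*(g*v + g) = 5*g^2*v^3 + 10*g^2*v^2 - 25*g^2*v - 30*g^2 + g*v^4 + 2*g*v^3 - 5*g*v^2 - 6*g*v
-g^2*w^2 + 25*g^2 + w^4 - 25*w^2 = (-g + w)*(g + w)*(w - 5)*(w + 5)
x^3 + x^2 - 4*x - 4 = (x - 2)*(x + 1)*(x + 2)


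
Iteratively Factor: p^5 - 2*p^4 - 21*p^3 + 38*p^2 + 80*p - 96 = (p - 4)*(p^4 + 2*p^3 - 13*p^2 - 14*p + 24) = (p - 4)*(p + 4)*(p^3 - 2*p^2 - 5*p + 6) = (p - 4)*(p - 3)*(p + 4)*(p^2 + p - 2) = (p - 4)*(p - 3)*(p + 2)*(p + 4)*(p - 1)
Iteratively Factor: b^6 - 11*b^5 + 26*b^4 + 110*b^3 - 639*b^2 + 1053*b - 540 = (b - 3)*(b^5 - 8*b^4 + 2*b^3 + 116*b^2 - 291*b + 180) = (b - 5)*(b - 3)*(b^4 - 3*b^3 - 13*b^2 + 51*b - 36) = (b - 5)*(b - 3)^2*(b^3 - 13*b + 12) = (b - 5)*(b - 3)^2*(b + 4)*(b^2 - 4*b + 3) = (b - 5)*(b - 3)^3*(b + 4)*(b - 1)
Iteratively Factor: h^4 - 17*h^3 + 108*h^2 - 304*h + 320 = (h - 5)*(h^3 - 12*h^2 + 48*h - 64) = (h - 5)*(h - 4)*(h^2 - 8*h + 16) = (h - 5)*(h - 4)^2*(h - 4)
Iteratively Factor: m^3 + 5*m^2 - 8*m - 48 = (m + 4)*(m^2 + m - 12) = (m - 3)*(m + 4)*(m + 4)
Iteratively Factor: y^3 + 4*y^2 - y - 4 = (y + 1)*(y^2 + 3*y - 4) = (y - 1)*(y + 1)*(y + 4)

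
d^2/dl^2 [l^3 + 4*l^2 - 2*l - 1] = 6*l + 8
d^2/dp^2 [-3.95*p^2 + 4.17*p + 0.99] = -7.90000000000000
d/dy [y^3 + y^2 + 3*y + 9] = 3*y^2 + 2*y + 3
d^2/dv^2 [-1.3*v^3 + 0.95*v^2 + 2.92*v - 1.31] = 1.9 - 7.8*v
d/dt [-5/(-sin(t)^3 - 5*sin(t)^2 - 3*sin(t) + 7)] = -5*(3*sin(t)^2 + 10*sin(t) + 3)*cos(t)/(sin(t)^3 + 5*sin(t)^2 + 3*sin(t) - 7)^2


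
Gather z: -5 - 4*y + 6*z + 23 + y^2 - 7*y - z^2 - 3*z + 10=y^2 - 11*y - z^2 + 3*z + 28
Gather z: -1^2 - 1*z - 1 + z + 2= 0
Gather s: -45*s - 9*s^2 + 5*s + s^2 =-8*s^2 - 40*s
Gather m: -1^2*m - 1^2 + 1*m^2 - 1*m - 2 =m^2 - 2*m - 3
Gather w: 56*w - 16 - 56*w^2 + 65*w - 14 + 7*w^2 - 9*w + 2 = -49*w^2 + 112*w - 28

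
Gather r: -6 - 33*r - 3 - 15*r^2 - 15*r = -15*r^2 - 48*r - 9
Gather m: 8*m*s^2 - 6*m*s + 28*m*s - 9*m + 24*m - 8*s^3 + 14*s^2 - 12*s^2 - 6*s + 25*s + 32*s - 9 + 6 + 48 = m*(8*s^2 + 22*s + 15) - 8*s^3 + 2*s^2 + 51*s + 45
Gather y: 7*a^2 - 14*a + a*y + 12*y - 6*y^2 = 7*a^2 - 14*a - 6*y^2 + y*(a + 12)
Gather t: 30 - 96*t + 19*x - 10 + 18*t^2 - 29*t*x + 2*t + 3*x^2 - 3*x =18*t^2 + t*(-29*x - 94) + 3*x^2 + 16*x + 20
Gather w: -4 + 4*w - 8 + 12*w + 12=16*w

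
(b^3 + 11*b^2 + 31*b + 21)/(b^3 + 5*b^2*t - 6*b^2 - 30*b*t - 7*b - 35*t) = (b^2 + 10*b + 21)/(b^2 + 5*b*t - 7*b - 35*t)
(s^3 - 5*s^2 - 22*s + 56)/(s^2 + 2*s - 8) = s - 7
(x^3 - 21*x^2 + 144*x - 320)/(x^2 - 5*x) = x - 16 + 64/x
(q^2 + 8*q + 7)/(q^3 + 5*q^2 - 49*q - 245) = (q + 1)/(q^2 - 2*q - 35)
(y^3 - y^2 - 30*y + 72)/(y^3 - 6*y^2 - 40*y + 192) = (y - 3)/(y - 8)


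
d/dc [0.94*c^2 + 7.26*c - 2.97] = 1.88*c + 7.26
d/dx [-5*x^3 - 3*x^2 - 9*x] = -15*x^2 - 6*x - 9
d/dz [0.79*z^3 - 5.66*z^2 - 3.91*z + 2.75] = 2.37*z^2 - 11.32*z - 3.91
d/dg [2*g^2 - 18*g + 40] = 4*g - 18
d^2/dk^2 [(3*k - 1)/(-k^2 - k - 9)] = 2*(-(2*k + 1)^2*(3*k - 1) + (9*k + 2)*(k^2 + k + 9))/(k^2 + k + 9)^3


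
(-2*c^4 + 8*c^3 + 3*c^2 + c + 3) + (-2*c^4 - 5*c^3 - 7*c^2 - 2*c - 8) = -4*c^4 + 3*c^3 - 4*c^2 - c - 5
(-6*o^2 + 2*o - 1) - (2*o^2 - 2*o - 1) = -8*o^2 + 4*o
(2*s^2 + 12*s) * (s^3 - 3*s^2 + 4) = 2*s^5 + 6*s^4 - 36*s^3 + 8*s^2 + 48*s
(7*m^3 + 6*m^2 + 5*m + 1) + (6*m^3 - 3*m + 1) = 13*m^3 + 6*m^2 + 2*m + 2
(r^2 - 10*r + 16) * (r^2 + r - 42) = r^4 - 9*r^3 - 36*r^2 + 436*r - 672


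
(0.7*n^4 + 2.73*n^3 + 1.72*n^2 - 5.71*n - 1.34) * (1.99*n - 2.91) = 1.393*n^5 + 3.3957*n^4 - 4.5215*n^3 - 16.3681*n^2 + 13.9495*n + 3.8994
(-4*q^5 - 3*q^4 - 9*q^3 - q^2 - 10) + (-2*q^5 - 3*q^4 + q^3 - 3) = -6*q^5 - 6*q^4 - 8*q^3 - q^2 - 13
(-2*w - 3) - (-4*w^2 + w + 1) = 4*w^2 - 3*w - 4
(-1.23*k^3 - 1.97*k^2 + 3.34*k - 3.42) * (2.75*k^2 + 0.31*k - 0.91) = -3.3825*k^5 - 5.7988*k^4 + 9.6936*k^3 - 6.5769*k^2 - 4.0996*k + 3.1122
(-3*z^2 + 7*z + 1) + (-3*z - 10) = -3*z^2 + 4*z - 9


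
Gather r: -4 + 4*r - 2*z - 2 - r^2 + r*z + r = -r^2 + r*(z + 5) - 2*z - 6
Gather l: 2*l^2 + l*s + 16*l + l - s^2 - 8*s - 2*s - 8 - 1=2*l^2 + l*(s + 17) - s^2 - 10*s - 9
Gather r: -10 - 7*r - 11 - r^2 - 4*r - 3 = -r^2 - 11*r - 24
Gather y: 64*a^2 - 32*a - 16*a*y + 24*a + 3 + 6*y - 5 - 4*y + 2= 64*a^2 - 8*a + y*(2 - 16*a)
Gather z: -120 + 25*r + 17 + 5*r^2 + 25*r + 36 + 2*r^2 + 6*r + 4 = 7*r^2 + 56*r - 63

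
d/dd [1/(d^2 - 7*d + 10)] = (7 - 2*d)/(d^2 - 7*d + 10)^2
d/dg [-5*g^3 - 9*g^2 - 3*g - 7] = -15*g^2 - 18*g - 3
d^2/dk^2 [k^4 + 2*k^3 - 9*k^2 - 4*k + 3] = 12*k^2 + 12*k - 18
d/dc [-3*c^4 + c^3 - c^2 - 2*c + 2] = -12*c^3 + 3*c^2 - 2*c - 2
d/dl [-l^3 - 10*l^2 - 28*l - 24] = -3*l^2 - 20*l - 28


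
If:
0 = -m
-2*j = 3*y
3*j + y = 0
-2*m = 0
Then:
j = 0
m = 0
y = 0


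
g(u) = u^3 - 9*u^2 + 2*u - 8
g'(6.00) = 2.00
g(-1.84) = -48.38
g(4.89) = -96.50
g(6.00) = -104.00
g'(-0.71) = 16.29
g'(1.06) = -13.71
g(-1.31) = -28.31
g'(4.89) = -14.28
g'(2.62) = -24.57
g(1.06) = -14.80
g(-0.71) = -14.31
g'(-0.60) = 13.88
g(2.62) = -46.55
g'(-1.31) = 30.73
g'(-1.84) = 45.28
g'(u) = 3*u^2 - 18*u + 2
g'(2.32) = -23.61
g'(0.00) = 2.00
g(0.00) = -8.00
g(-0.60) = -12.66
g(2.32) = -39.31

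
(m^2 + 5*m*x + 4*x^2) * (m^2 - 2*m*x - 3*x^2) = m^4 + 3*m^3*x - 9*m^2*x^2 - 23*m*x^3 - 12*x^4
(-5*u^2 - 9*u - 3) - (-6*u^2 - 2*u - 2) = u^2 - 7*u - 1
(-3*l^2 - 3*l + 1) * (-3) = 9*l^2 + 9*l - 3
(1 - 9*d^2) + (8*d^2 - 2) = -d^2 - 1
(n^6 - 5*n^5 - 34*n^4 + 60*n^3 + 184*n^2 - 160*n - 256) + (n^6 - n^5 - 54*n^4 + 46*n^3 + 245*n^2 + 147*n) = 2*n^6 - 6*n^5 - 88*n^4 + 106*n^3 + 429*n^2 - 13*n - 256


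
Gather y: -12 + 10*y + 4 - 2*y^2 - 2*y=-2*y^2 + 8*y - 8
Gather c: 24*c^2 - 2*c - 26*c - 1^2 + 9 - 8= 24*c^2 - 28*c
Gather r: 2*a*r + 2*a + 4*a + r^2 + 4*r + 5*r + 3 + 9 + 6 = 6*a + r^2 + r*(2*a + 9) + 18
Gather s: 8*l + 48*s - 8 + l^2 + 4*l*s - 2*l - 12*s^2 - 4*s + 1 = l^2 + 6*l - 12*s^2 + s*(4*l + 44) - 7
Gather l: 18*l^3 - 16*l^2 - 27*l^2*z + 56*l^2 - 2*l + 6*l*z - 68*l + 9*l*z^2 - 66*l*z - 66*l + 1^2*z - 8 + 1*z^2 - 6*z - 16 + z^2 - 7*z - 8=18*l^3 + l^2*(40 - 27*z) + l*(9*z^2 - 60*z - 136) + 2*z^2 - 12*z - 32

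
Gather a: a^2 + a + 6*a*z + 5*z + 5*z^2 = a^2 + a*(6*z + 1) + 5*z^2 + 5*z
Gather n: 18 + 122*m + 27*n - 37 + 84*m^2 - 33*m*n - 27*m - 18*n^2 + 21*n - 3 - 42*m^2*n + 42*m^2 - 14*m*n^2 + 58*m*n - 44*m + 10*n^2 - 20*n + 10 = 126*m^2 + 51*m + n^2*(-14*m - 8) + n*(-42*m^2 + 25*m + 28) - 12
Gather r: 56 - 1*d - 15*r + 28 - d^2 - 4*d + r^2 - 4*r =-d^2 - 5*d + r^2 - 19*r + 84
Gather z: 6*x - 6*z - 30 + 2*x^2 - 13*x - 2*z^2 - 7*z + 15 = 2*x^2 - 7*x - 2*z^2 - 13*z - 15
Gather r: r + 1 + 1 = r + 2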